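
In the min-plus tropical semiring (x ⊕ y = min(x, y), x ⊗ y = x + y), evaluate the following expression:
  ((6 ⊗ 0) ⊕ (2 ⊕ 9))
((6 ⊗ 0) ⊕ (2 ⊕ 9)) = 2

Expand innermost to outermost. Recall ⊕ takes the minimum of its arguments and ⊗ takes their sum. Working out the expression ((6 ⊗ 0) ⊕ (2 ⊕ 9)) gives 2.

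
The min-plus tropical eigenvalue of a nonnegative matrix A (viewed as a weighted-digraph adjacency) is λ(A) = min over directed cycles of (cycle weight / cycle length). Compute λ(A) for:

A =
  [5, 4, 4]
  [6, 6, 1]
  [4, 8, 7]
λ(A) = 3

Enumerate directed cycles and compute their means (weight / length). Sample:
  cycle 0 → 0: weight = 5, length = 1, mean = 5/1 ≈ 5.000
  cycle 1 → 1: weight = 6, length = 1, mean = 6/1 ≈ 6.000
  cycle 2 → 2: weight = 7, length = 1, mean = 7/1 ≈ 7.000
  cycle 0 → 1 → 0: weight = 10, length = 2, mean = 10/2 ≈ 5.000
  cycle 0 → 2 → 0: weight = 8, length = 2, mean = 8/2 ≈ 4.000
  cycle 1 → 0 → 1: weight = 10, length = 2, mean = 10/2 ≈ 5.000
Minimum mean = 3.000, attained e.g. along the cycle 0 → 1 → 2 → 0 with weight 9 and length 3. So λ(A) = 9/3 = 3.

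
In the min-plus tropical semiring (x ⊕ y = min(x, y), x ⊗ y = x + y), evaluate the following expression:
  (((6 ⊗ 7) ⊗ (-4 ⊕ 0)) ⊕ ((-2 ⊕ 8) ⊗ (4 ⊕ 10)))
(((6 ⊗ 7) ⊗ (-4 ⊕ 0)) ⊕ ((-2 ⊕ 8) ⊗ (4 ⊕ 10))) = 2

Expand innermost to outermost. Recall ⊕ takes the minimum of its arguments and ⊗ takes their sum. Working out the expression (((6 ⊗ 7) ⊗ (-4 ⊕ 0)) ⊕ ((-2 ⊕ 8) ⊗ (4 ⊕ 10))) gives 2.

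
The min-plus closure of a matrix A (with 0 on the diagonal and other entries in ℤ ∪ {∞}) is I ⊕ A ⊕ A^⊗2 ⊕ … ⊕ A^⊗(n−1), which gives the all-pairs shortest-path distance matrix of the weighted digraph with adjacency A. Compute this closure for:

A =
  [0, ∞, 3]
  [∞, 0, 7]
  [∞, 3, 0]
Closure =
  [0, 6, 3]
  [∞, 0, 7]
  [∞, 3, 0]

This is the Floyd-Warshall all-pairs shortest-path computation. For each intermediate vertex k = 0, 1, …, 2, update dist[i][j] ← min(dist[i][j], dist[i][k] + dist[k][j]). The final matrix gives, for each (i, j), the minimum total weight of any directed path from i to j (possibly empty when i = j).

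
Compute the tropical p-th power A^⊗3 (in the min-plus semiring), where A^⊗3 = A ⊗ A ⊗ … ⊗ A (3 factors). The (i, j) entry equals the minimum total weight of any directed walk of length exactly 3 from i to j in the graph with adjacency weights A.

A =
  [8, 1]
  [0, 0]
A^⊗3 =
  [1, 1]
  [0, 0]

Each entry (A^⊗3)_ij equals the minimum over all length-3 walks i = v_0 → v_1 → … → v_3 = j of Σ_t A[v_t][v_{t+1}]. For example, for (i, j) = (0, 1) we minimise over 4 possible intermediate vertex sequences; the minimum is 1, attained along the walk 0 → 1 → 1 → 1.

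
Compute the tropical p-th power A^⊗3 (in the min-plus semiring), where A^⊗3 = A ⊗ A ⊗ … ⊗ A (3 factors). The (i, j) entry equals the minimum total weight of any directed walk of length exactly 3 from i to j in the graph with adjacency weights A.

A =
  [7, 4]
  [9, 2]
A^⊗3 =
  [15, 8]
  [13, 6]

Each entry (A^⊗3)_ij equals the minimum over all length-3 walks i = v_0 → v_1 → … → v_3 = j of Σ_t A[v_t][v_{t+1}]. For example, for (i, j) = (0, 1) we minimise over 4 possible intermediate vertex sequences; the minimum is 8, attained along the walk 0 → 1 → 1 → 1.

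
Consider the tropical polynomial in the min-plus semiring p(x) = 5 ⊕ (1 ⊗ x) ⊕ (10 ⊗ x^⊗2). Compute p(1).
p(1) = 2

A tropical monomial a ⊗ x^⊗i evaluates to a + i · x. Evaluating each term at x = 1:
  Term 0 contributes 5 + 0 · 1 = 5
  Term 1 contributes 1 + 1 · 1 = 2
  Term 2 contributes 10 + 2 · 1 = 12
p(1) = ⊕ of these = min[5, 2, 12] = 2.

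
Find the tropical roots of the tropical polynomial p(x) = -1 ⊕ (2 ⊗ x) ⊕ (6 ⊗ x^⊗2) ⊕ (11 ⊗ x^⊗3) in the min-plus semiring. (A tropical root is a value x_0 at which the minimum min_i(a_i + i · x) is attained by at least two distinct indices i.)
Roots: {-5, -4, -3}

Each tropical root is a break point of the lower envelope of the lines y = a_i + i · x (there are 4 lines, with slopes 0, 1, ..., 3). Only the lines that attain the minimum somewhere contribute to roots; other lines are dominated. Here the surviving (envelope) indices are i = 3, i = 2, i = 1, i = 0.
Intersections between consecutive envelope lines give the roots: for adjacent envelope indices i < j the intersection is x = (a_i − a_j) / (j − i). Reading off the sorted break points: {-5, -4, -3}.
Verification: at each break x_0, at least two indices attain the minimum of min_i(a_i + i · x_0).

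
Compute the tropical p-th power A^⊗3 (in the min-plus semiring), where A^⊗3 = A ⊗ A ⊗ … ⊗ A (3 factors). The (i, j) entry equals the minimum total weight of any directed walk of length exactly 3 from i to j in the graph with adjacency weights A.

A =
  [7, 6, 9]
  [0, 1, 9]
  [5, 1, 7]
A^⊗3 =
  [7, 8, 15]
  [2, 3, 10]
  [2, 3, 10]

Each entry (A^⊗3)_ij equals the minimum over all length-3 walks i = v_0 → v_1 → … → v_3 = j of Σ_t A[v_t][v_{t+1}]. For example, for (i, j) = (0, 2) we minimise over 9 possible intermediate vertex sequences; the minimum is 15, attained along the walk 0 → 1 → 0 → 2.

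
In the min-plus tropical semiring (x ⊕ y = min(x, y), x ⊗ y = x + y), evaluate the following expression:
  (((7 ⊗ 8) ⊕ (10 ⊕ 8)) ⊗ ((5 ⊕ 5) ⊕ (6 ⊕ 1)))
(((7 ⊗ 8) ⊕ (10 ⊕ 8)) ⊗ ((5 ⊕ 5) ⊕ (6 ⊕ 1))) = 9

Expand innermost to outermost. Recall ⊕ takes the minimum of its arguments and ⊗ takes their sum. Working out the expression (((7 ⊗ 8) ⊕ (10 ⊕ 8)) ⊗ ((5 ⊕ 5) ⊕ (6 ⊕ 1))) gives 9.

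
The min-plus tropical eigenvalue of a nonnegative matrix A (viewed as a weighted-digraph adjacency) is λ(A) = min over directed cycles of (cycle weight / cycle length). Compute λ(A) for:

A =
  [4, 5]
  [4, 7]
λ(A) = 4

Enumerate directed cycles and compute their means (weight / length). Sample:
  cycle 0 → 0: weight = 4, length = 1, mean = 4/1 ≈ 4.000
  cycle 1 → 1: weight = 7, length = 1, mean = 7/1 ≈ 7.000
  cycle 0 → 1 → 0: weight = 9, length = 2, mean = 9/2 ≈ 4.500
  cycle 1 → 0 → 1: weight = 9, length = 2, mean = 9/2 ≈ 4.500
Minimum mean = 4.000, attained e.g. along the cycle 0 → 0 with weight 4 and length 1. So λ(A) = 4/1 = 4.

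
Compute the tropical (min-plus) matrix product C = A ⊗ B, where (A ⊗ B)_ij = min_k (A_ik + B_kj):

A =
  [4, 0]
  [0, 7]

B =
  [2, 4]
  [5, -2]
A ⊗ B =
  [5, -2]
  [2, 4]

Apply the min-plus product entry-by-entry:
  C[0][0] = min over k of (A[0][0] + B[0][0] = 4 + 2 = 6, A[0][1] + B[1][0] = 0 + 5 = 5) = 5 (attained at k = 1)
  C[0][1] = min over k of (A[0][0] + B[0][1] = 4 + 4 = 8, A[0][1] + B[1][1] = 0 + -2 = -2) = -2 (attained at k = 1)
  C[1][0] = min over k of (A[1][0] + B[0][0] = 0 + 2 = 2, A[1][1] + B[1][0] = 7 + 5 = 12) = 2 (attained at k = 0)
  C[1][1] = min over k of (A[1][0] + B[0][1] = 0 + 4 = 4, A[1][1] + B[1][1] = 7 + -2 = 5) = 4 (attained at k = 0)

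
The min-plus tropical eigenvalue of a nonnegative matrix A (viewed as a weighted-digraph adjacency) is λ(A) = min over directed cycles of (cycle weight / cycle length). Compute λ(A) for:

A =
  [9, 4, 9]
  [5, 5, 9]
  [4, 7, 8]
λ(A) = 9/2

Enumerate directed cycles and compute their means (weight / length). Sample:
  cycle 0 → 0: weight = 9, length = 1, mean = 9/1 ≈ 9.000
  cycle 1 → 1: weight = 5, length = 1, mean = 5/1 ≈ 5.000
  cycle 2 → 2: weight = 8, length = 1, mean = 8/1 ≈ 8.000
  cycle 0 → 1 → 0: weight = 9, length = 2, mean = 9/2 ≈ 4.500
  cycle 0 → 2 → 0: weight = 13, length = 2, mean = 13/2 ≈ 6.500
  cycle 1 → 0 → 1: weight = 9, length = 2, mean = 9/2 ≈ 4.500
Minimum mean = 4.500, attained e.g. along the cycle 0 → 1 → 0 with weight 9 and length 2. So λ(A) = 9/2 = 9/2.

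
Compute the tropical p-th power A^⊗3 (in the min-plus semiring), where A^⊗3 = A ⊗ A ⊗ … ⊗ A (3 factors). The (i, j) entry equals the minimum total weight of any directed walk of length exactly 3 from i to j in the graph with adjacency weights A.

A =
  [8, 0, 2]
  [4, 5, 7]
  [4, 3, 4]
A^⊗3 =
  [9, 4, 6]
  [8, 9, 10]
  [8, 7, 9]

Each entry (A^⊗3)_ij equals the minimum over all length-3 walks i = v_0 → v_1 → … → v_3 = j of Σ_t A[v_t][v_{t+1}]. For example, for (i, j) = (0, 2) we minimise over 9 possible intermediate vertex sequences; the minimum is 6, attained along the walk 0 → 1 → 0 → 2.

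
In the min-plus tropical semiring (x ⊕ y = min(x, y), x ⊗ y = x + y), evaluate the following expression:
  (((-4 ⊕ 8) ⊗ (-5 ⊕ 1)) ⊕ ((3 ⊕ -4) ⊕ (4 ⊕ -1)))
(((-4 ⊕ 8) ⊗ (-5 ⊕ 1)) ⊕ ((3 ⊕ -4) ⊕ (4 ⊕ -1))) = -9

Expand innermost to outermost. Recall ⊕ takes the minimum of its arguments and ⊗ takes their sum. Working out the expression (((-4 ⊕ 8) ⊗ (-5 ⊕ 1)) ⊕ ((3 ⊕ -4) ⊕ (4 ⊕ -1))) gives -9.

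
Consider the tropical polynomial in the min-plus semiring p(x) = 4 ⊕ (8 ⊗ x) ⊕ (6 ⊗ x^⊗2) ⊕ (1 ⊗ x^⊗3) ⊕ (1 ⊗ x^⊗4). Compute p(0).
p(0) = 1

A tropical monomial a ⊗ x^⊗i evaluates to a + i · x. Evaluating each term at x = 0:
  Term 0 contributes 4 + 0 · 0 = 4
  Term 1 contributes 8 + 1 · 0 = 8
  Term 2 contributes 6 + 2 · 0 = 6
  Term 3 contributes 1 + 3 · 0 = 1
  Term 4 contributes 1 + 4 · 0 = 1
p(0) = ⊕ of these = min[4, 8, 6, 1, 1] = 1.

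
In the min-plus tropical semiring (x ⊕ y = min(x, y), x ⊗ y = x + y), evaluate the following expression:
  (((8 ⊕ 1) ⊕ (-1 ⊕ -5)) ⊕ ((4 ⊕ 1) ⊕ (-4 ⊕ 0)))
(((8 ⊕ 1) ⊕ (-1 ⊕ -5)) ⊕ ((4 ⊕ 1) ⊕ (-4 ⊕ 0))) = -5

Expand innermost to outermost. Recall ⊕ takes the minimum of its arguments and ⊗ takes their sum. Working out the expression (((8 ⊕ 1) ⊕ (-1 ⊕ -5)) ⊕ ((4 ⊕ 1) ⊕ (-4 ⊕ 0))) gives -5.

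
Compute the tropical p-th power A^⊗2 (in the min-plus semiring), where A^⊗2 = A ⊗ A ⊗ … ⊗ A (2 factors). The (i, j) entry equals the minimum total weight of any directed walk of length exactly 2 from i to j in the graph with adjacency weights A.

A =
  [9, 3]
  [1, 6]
A^⊗2 =
  [4, 9]
  [7, 4]

Each entry (A^⊗2)_ij equals the minimum over all length-2 walks i = v_0 → v_1 → … → v_2 = j of Σ_t A[v_t][v_{t+1}]. For example, for (i, j) = (0, 1) we minimise over 2 possible intermediate vertex sequences; the minimum is 9, attained along the walk 0 → 1 → 1.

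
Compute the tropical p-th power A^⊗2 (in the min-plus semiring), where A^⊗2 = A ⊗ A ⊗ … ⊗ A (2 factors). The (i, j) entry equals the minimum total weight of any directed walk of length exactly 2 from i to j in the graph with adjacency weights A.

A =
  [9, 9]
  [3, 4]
A^⊗2 =
  [12, 13]
  [7, 8]

Each entry (A^⊗2)_ij equals the minimum over all length-2 walks i = v_0 → v_1 → … → v_2 = j of Σ_t A[v_t][v_{t+1}]. For example, for (i, j) = (0, 1) we minimise over 2 possible intermediate vertex sequences; the minimum is 13, attained along the walk 0 → 1 → 1.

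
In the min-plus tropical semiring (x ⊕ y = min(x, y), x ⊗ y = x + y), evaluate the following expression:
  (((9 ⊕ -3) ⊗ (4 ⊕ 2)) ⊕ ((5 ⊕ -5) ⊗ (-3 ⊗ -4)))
(((9 ⊕ -3) ⊗ (4 ⊕ 2)) ⊕ ((5 ⊕ -5) ⊗ (-3 ⊗ -4))) = -12

Expand innermost to outermost. Recall ⊕ takes the minimum of its arguments and ⊗ takes their sum. Working out the expression (((9 ⊕ -3) ⊗ (4 ⊕ 2)) ⊕ ((5 ⊕ -5) ⊗ (-3 ⊗ -4))) gives -12.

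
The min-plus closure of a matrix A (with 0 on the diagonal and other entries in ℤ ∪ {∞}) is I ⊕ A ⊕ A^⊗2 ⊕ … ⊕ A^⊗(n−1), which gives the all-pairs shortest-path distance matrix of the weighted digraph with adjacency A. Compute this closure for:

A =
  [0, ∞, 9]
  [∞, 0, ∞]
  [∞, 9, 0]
Closure =
  [0, 18, 9]
  [∞, 0, ∞]
  [∞, 9, 0]

This is the Floyd-Warshall all-pairs shortest-path computation. For each intermediate vertex k = 0, 1, …, 2, update dist[i][j] ← min(dist[i][j], dist[i][k] + dist[k][j]). The final matrix gives, for each (i, j), the minimum total weight of any directed path from i to j (possibly empty when i = j).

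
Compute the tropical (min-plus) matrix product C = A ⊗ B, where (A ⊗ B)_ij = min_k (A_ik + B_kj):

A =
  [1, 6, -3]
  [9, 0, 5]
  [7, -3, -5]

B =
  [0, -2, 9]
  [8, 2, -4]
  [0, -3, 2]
A ⊗ B =
  [-3, -6, -1]
  [5, 2, -4]
  [-5, -8, -7]

Apply the min-plus product entry-by-entry:
  C[0][0] = min over k of (A[0][0] + B[0][0] = 1 + 0 = 1, A[0][1] + B[1][0] = 6 + 8 = 14, A[0][2] + B[2][0] = -3 + 0 = -3) = -3 (attained at k = 2)
  C[0][1] = min over k of (A[0][0] + B[0][1] = 1 + -2 = -1, A[0][1] + B[1][1] = 6 + 2 = 8, A[0][2] + B[2][1] = -3 + -3 = -6) = -6 (attained at k = 2)
  C[0][2] = min over k of (A[0][0] + B[0][2] = 1 + 9 = 10, A[0][1] + B[1][2] = 6 + -4 = 2, A[0][2] + B[2][2] = -3 + 2 = -1) = -1 (attained at k = 2)
  C[1][0] = min over k of (A[1][0] + B[0][0] = 9 + 0 = 9, A[1][1] + B[1][0] = 0 + 8 = 8, A[1][2] + B[2][0] = 5 + 0 = 5) = 5 (attained at k = 2)
  C[1][1] = min over k of (A[1][0] + B[0][1] = 9 + -2 = 7, A[1][1] + B[1][1] = 0 + 2 = 2, A[1][2] + B[2][1] = 5 + -3 = 2) = 2 (attained at k = 1)
  C[1][2] = min over k of (A[1][0] + B[0][2] = 9 + 9 = 18, A[1][1] + B[1][2] = 0 + -4 = -4, A[1][2] + B[2][2] = 5 + 2 = 7) = -4 (attained at k = 1)
  C[2][0] = min over k of (A[2][0] + B[0][0] = 7 + 0 = 7, A[2][1] + B[1][0] = -3 + 8 = 5, A[2][2] + B[2][0] = -5 + 0 = -5) = -5 (attained at k = 2)
  C[2][1] = min over k of (A[2][0] + B[0][1] = 7 + -2 = 5, A[2][1] + B[1][1] = -3 + 2 = -1, A[2][2] + B[2][1] = -5 + -3 = -8) = -8 (attained at k = 2)
  C[2][2] = min over k of (A[2][0] + B[0][2] = 7 + 9 = 16, A[2][1] + B[1][2] = -3 + -4 = -7, A[2][2] + B[2][2] = -5 + 2 = -3) = -7 (attained at k = 1)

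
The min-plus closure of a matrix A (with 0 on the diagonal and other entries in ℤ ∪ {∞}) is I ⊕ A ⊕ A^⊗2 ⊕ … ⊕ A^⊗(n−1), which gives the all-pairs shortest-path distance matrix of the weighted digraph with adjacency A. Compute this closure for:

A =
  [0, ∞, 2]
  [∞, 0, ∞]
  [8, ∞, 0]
Closure =
  [0, ∞, 2]
  [∞, 0, ∞]
  [8, ∞, 0]

This is the Floyd-Warshall all-pairs shortest-path computation. For each intermediate vertex k = 0, 1, …, 2, update dist[i][j] ← min(dist[i][j], dist[i][k] + dist[k][j]). The final matrix gives, for each (i, j), the minimum total weight of any directed path from i to j (possibly empty when i = j).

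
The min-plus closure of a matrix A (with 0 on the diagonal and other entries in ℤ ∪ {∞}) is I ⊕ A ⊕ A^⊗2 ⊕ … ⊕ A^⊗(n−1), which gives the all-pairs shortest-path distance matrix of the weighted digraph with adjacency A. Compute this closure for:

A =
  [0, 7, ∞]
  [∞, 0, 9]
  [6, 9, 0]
Closure =
  [0, 7, 16]
  [15, 0, 9]
  [6, 9, 0]

This is the Floyd-Warshall all-pairs shortest-path computation. For each intermediate vertex k = 0, 1, …, 2, update dist[i][j] ← min(dist[i][j], dist[i][k] + dist[k][j]). The final matrix gives, for each (i, j), the minimum total weight of any directed path from i to j (possibly empty when i = j).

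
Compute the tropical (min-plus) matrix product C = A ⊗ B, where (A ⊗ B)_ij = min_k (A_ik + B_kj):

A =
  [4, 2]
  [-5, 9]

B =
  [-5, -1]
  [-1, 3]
A ⊗ B =
  [-1, 3]
  [-10, -6]

Apply the min-plus product entry-by-entry:
  C[0][0] = min over k of (A[0][0] + B[0][0] = 4 + -5 = -1, A[0][1] + B[1][0] = 2 + -1 = 1) = -1 (attained at k = 0)
  C[0][1] = min over k of (A[0][0] + B[0][1] = 4 + -1 = 3, A[0][1] + B[1][1] = 2 + 3 = 5) = 3 (attained at k = 0)
  C[1][0] = min over k of (A[1][0] + B[0][0] = -5 + -5 = -10, A[1][1] + B[1][0] = 9 + -1 = 8) = -10 (attained at k = 0)
  C[1][1] = min over k of (A[1][0] + B[0][1] = -5 + -1 = -6, A[1][1] + B[1][1] = 9 + 3 = 12) = -6 (attained at k = 0)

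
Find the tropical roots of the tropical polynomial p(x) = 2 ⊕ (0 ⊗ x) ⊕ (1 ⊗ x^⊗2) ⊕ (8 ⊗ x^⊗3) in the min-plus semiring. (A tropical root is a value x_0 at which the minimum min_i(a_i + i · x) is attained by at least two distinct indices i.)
Roots: {-7, -1, 2}

Each tropical root is a break point of the lower envelope of the lines y = a_i + i · x (there are 4 lines, with slopes 0, 1, ..., 3). Only the lines that attain the minimum somewhere contribute to roots; other lines are dominated. Here the surviving (envelope) indices are i = 3, i = 2, i = 1, i = 0.
Intersections between consecutive envelope lines give the roots: for adjacent envelope indices i < j the intersection is x = (a_i − a_j) / (j − i). Reading off the sorted break points: {-7, -1, 2}.
Verification: at each break x_0, at least two indices attain the minimum of min_i(a_i + i · x_0).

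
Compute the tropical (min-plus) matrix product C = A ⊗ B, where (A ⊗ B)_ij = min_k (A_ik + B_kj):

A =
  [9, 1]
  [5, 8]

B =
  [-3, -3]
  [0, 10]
A ⊗ B =
  [1, 6]
  [2, 2]

Apply the min-plus product entry-by-entry:
  C[0][0] = min over k of (A[0][0] + B[0][0] = 9 + -3 = 6, A[0][1] + B[1][0] = 1 + 0 = 1) = 1 (attained at k = 1)
  C[0][1] = min over k of (A[0][0] + B[0][1] = 9 + -3 = 6, A[0][1] + B[1][1] = 1 + 10 = 11) = 6 (attained at k = 0)
  C[1][0] = min over k of (A[1][0] + B[0][0] = 5 + -3 = 2, A[1][1] + B[1][0] = 8 + 0 = 8) = 2 (attained at k = 0)
  C[1][1] = min over k of (A[1][0] + B[0][1] = 5 + -3 = 2, A[1][1] + B[1][1] = 8 + 10 = 18) = 2 (attained at k = 0)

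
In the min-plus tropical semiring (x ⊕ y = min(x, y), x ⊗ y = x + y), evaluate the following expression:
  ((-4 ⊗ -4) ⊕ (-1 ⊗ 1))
((-4 ⊗ -4) ⊕ (-1 ⊗ 1)) = -8

Expand innermost to outermost. Recall ⊕ takes the minimum of its arguments and ⊗ takes their sum. Working out the expression ((-4 ⊗ -4) ⊕ (-1 ⊗ 1)) gives -8.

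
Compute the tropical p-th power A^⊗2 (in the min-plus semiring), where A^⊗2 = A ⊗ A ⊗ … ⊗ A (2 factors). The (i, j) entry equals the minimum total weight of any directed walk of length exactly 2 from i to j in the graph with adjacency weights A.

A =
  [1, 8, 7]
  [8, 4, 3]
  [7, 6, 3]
A^⊗2 =
  [2, 9, 8]
  [9, 8, 6]
  [8, 9, 6]

Each entry (A^⊗2)_ij equals the minimum over all length-2 walks i = v_0 → v_1 → … → v_2 = j of Σ_t A[v_t][v_{t+1}]. For example, for (i, j) = (0, 2) we minimise over 3 possible intermediate vertex sequences; the minimum is 8, attained along the walk 0 → 0 → 2.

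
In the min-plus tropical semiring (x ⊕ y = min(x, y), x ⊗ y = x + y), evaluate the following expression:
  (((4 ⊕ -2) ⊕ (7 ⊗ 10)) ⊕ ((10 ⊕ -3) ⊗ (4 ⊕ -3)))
(((4 ⊕ -2) ⊕ (7 ⊗ 10)) ⊕ ((10 ⊕ -3) ⊗ (4 ⊕ -3))) = -6

Expand innermost to outermost. Recall ⊕ takes the minimum of its arguments and ⊗ takes their sum. Working out the expression (((4 ⊕ -2) ⊕ (7 ⊗ 10)) ⊕ ((10 ⊕ -3) ⊗ (4 ⊕ -3))) gives -6.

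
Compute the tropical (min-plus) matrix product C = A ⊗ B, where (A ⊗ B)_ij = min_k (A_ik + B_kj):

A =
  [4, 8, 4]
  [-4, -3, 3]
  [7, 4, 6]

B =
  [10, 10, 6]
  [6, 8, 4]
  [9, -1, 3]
A ⊗ B =
  [13, 3, 7]
  [3, 2, 1]
  [10, 5, 8]

Apply the min-plus product entry-by-entry:
  C[0][0] = min over k of (A[0][0] + B[0][0] = 4 + 10 = 14, A[0][1] + B[1][0] = 8 + 6 = 14, A[0][2] + B[2][0] = 4 + 9 = 13) = 13 (attained at k = 2)
  C[0][1] = min over k of (A[0][0] + B[0][1] = 4 + 10 = 14, A[0][1] + B[1][1] = 8 + 8 = 16, A[0][2] + B[2][1] = 4 + -1 = 3) = 3 (attained at k = 2)
  C[0][2] = min over k of (A[0][0] + B[0][2] = 4 + 6 = 10, A[0][1] + B[1][2] = 8 + 4 = 12, A[0][2] + B[2][2] = 4 + 3 = 7) = 7 (attained at k = 2)
  C[1][0] = min over k of (A[1][0] + B[0][0] = -4 + 10 = 6, A[1][1] + B[1][0] = -3 + 6 = 3, A[1][2] + B[2][0] = 3 + 9 = 12) = 3 (attained at k = 1)
  C[1][1] = min over k of (A[1][0] + B[0][1] = -4 + 10 = 6, A[1][1] + B[1][1] = -3 + 8 = 5, A[1][2] + B[2][1] = 3 + -1 = 2) = 2 (attained at k = 2)
  C[1][2] = min over k of (A[1][0] + B[0][2] = -4 + 6 = 2, A[1][1] + B[1][2] = -3 + 4 = 1, A[1][2] + B[2][2] = 3 + 3 = 6) = 1 (attained at k = 1)
  C[2][0] = min over k of (A[2][0] + B[0][0] = 7 + 10 = 17, A[2][1] + B[1][0] = 4 + 6 = 10, A[2][2] + B[2][0] = 6 + 9 = 15) = 10 (attained at k = 1)
  C[2][1] = min over k of (A[2][0] + B[0][1] = 7 + 10 = 17, A[2][1] + B[1][1] = 4 + 8 = 12, A[2][2] + B[2][1] = 6 + -1 = 5) = 5 (attained at k = 2)
  C[2][2] = min over k of (A[2][0] + B[0][2] = 7 + 6 = 13, A[2][1] + B[1][2] = 4 + 4 = 8, A[2][2] + B[2][2] = 6 + 3 = 9) = 8 (attained at k = 1)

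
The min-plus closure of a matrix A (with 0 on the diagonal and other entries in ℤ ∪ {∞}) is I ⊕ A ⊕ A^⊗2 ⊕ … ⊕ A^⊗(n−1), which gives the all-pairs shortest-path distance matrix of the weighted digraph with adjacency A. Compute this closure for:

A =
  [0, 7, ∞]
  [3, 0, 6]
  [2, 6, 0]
Closure =
  [0, 7, 13]
  [3, 0, 6]
  [2, 6, 0]

This is the Floyd-Warshall all-pairs shortest-path computation. For each intermediate vertex k = 0, 1, …, 2, update dist[i][j] ← min(dist[i][j], dist[i][k] + dist[k][j]). The final matrix gives, for each (i, j), the minimum total weight of any directed path from i to j (possibly empty when i = j).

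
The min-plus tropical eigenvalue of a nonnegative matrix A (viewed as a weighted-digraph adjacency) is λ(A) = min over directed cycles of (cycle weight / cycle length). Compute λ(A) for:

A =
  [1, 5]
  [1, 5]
λ(A) = 1

Enumerate directed cycles and compute their means (weight / length). Sample:
  cycle 0 → 0: weight = 1, length = 1, mean = 1/1 ≈ 1.000
  cycle 1 → 1: weight = 5, length = 1, mean = 5/1 ≈ 5.000
  cycle 0 → 1 → 0: weight = 6, length = 2, mean = 6/2 ≈ 3.000
  cycle 1 → 0 → 1: weight = 6, length = 2, mean = 6/2 ≈ 3.000
Minimum mean = 1.000, attained e.g. along the cycle 0 → 0 with weight 1 and length 1. So λ(A) = 1/1 = 1.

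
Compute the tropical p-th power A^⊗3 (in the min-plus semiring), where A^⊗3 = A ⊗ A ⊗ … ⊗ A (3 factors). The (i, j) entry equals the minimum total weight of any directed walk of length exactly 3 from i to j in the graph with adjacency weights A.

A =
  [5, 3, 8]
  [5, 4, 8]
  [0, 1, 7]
A^⊗3 =
  [11, 11, 15]
  [12, 11, 16]
  [8, 7, 11]

Each entry (A^⊗3)_ij equals the minimum over all length-3 walks i = v_0 → v_1 → … → v_3 = j of Σ_t A[v_t][v_{t+1}]. For example, for (i, j) = (0, 2) we minimise over 9 possible intermediate vertex sequences; the minimum is 15, attained along the walk 0 → 1 → 1 → 2.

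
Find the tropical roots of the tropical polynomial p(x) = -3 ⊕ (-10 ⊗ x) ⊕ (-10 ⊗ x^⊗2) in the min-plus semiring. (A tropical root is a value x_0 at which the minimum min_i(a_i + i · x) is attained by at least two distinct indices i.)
Roots: {0, 7}

Each tropical root is a break point of the lower envelope of the lines y = a_i + i · x (there are 3 lines, with slopes 0, 1, ..., 2). Only the lines that attain the minimum somewhere contribute to roots; other lines are dominated. Here the surviving (envelope) indices are i = 2, i = 1, i = 0.
Intersections between consecutive envelope lines give the roots: for adjacent envelope indices i < j the intersection is x = (a_i − a_j) / (j − i). Reading off the sorted break points: {0, 7}.
Verification: at each break x_0, at least two indices attain the minimum of min_i(a_i + i · x_0).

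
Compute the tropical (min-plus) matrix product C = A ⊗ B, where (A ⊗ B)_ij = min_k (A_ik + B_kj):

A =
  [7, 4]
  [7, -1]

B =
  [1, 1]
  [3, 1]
A ⊗ B =
  [7, 5]
  [2, 0]

Apply the min-plus product entry-by-entry:
  C[0][0] = min over k of (A[0][0] + B[0][0] = 7 + 1 = 8, A[0][1] + B[1][0] = 4 + 3 = 7) = 7 (attained at k = 1)
  C[0][1] = min over k of (A[0][0] + B[0][1] = 7 + 1 = 8, A[0][1] + B[1][1] = 4 + 1 = 5) = 5 (attained at k = 1)
  C[1][0] = min over k of (A[1][0] + B[0][0] = 7 + 1 = 8, A[1][1] + B[1][0] = -1 + 3 = 2) = 2 (attained at k = 1)
  C[1][1] = min over k of (A[1][0] + B[0][1] = 7 + 1 = 8, A[1][1] + B[1][1] = -1 + 1 = 0) = 0 (attained at k = 1)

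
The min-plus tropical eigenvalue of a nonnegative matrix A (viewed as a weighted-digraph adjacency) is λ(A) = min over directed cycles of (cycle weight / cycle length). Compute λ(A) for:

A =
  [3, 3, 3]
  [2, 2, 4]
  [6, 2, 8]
λ(A) = 2

Enumerate directed cycles and compute their means (weight / length). Sample:
  cycle 0 → 0: weight = 3, length = 1, mean = 3/1 ≈ 3.000
  cycle 1 → 1: weight = 2, length = 1, mean = 2/1 ≈ 2.000
  cycle 2 → 2: weight = 8, length = 1, mean = 8/1 ≈ 8.000
  cycle 0 → 1 → 0: weight = 5, length = 2, mean = 5/2 ≈ 2.500
  cycle 0 → 2 → 0: weight = 9, length = 2, mean = 9/2 ≈ 4.500
  cycle 1 → 0 → 1: weight = 5, length = 2, mean = 5/2 ≈ 2.500
Minimum mean = 2.000, attained e.g. along the cycle 1 → 1 with weight 2 and length 1. So λ(A) = 2/1 = 2.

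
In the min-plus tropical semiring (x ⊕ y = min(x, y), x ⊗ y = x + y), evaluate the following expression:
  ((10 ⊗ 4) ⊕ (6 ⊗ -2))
((10 ⊗ 4) ⊕ (6 ⊗ -2)) = 4

Expand innermost to outermost. Recall ⊕ takes the minimum of its arguments and ⊗ takes their sum. Working out the expression ((10 ⊗ 4) ⊕ (6 ⊗ -2)) gives 4.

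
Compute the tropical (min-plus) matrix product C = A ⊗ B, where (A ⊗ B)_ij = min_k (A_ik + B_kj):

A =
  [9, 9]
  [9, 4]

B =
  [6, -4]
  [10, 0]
A ⊗ B =
  [15, 5]
  [14, 4]

Apply the min-plus product entry-by-entry:
  C[0][0] = min over k of (A[0][0] + B[0][0] = 9 + 6 = 15, A[0][1] + B[1][0] = 9 + 10 = 19) = 15 (attained at k = 0)
  C[0][1] = min over k of (A[0][0] + B[0][1] = 9 + -4 = 5, A[0][1] + B[1][1] = 9 + 0 = 9) = 5 (attained at k = 0)
  C[1][0] = min over k of (A[1][0] + B[0][0] = 9 + 6 = 15, A[1][1] + B[1][0] = 4 + 10 = 14) = 14 (attained at k = 1)
  C[1][1] = min over k of (A[1][0] + B[0][1] = 9 + -4 = 5, A[1][1] + B[1][1] = 4 + 0 = 4) = 4 (attained at k = 1)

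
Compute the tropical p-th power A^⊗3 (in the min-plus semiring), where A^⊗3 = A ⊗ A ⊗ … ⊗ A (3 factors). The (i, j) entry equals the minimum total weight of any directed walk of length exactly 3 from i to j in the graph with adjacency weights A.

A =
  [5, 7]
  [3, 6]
A^⊗3 =
  [15, 17]
  [13, 15]

Each entry (A^⊗3)_ij equals the minimum over all length-3 walks i = v_0 → v_1 → … → v_3 = j of Σ_t A[v_t][v_{t+1}]. For example, for (i, j) = (0, 1) we minimise over 4 possible intermediate vertex sequences; the minimum is 17, attained along the walk 0 → 0 → 0 → 1.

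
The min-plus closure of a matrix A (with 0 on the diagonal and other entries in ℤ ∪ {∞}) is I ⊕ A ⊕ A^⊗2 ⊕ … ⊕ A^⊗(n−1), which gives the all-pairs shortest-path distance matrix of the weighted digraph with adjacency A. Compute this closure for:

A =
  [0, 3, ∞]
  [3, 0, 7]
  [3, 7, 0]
Closure =
  [0, 3, 10]
  [3, 0, 7]
  [3, 6, 0]

This is the Floyd-Warshall all-pairs shortest-path computation. For each intermediate vertex k = 0, 1, …, 2, update dist[i][j] ← min(dist[i][j], dist[i][k] + dist[k][j]). The final matrix gives, for each (i, j), the minimum total weight of any directed path from i to j (possibly empty when i = j).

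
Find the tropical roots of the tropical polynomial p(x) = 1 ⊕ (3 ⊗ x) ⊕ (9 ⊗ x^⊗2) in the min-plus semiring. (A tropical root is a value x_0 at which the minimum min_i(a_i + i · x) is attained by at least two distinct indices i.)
Roots: {-6, -2}

Each tropical root is a break point of the lower envelope of the lines y = a_i + i · x (there are 3 lines, with slopes 0, 1, ..., 2). Only the lines that attain the minimum somewhere contribute to roots; other lines are dominated. Here the surviving (envelope) indices are i = 2, i = 1, i = 0.
Intersections between consecutive envelope lines give the roots: for adjacent envelope indices i < j the intersection is x = (a_i − a_j) / (j − i). Reading off the sorted break points: {-6, -2}.
Verification: at each break x_0, at least two indices attain the minimum of min_i(a_i + i · x_0).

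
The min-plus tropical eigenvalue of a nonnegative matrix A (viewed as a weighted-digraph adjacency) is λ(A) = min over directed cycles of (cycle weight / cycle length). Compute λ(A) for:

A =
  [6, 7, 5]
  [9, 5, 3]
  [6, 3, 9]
λ(A) = 3

Enumerate directed cycles and compute their means (weight / length). Sample:
  cycle 0 → 0: weight = 6, length = 1, mean = 6/1 ≈ 6.000
  cycle 1 → 1: weight = 5, length = 1, mean = 5/1 ≈ 5.000
  cycle 2 → 2: weight = 9, length = 1, mean = 9/1 ≈ 9.000
  cycle 0 → 1 → 0: weight = 16, length = 2, mean = 16/2 ≈ 8.000
  cycle 0 → 2 → 0: weight = 11, length = 2, mean = 11/2 ≈ 5.500
  cycle 1 → 0 → 1: weight = 16, length = 2, mean = 16/2 ≈ 8.000
Minimum mean = 3.000, attained e.g. along the cycle 1 → 2 → 1 with weight 6 and length 2. So λ(A) = 6/2 = 3.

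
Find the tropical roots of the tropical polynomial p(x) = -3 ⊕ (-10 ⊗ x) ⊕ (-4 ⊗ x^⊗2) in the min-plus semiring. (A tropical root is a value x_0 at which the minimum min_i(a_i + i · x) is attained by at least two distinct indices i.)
Roots: {-6, 7}

Each tropical root is a break point of the lower envelope of the lines y = a_i + i · x (there are 3 lines, with slopes 0, 1, ..., 2). Only the lines that attain the minimum somewhere contribute to roots; other lines are dominated. Here the surviving (envelope) indices are i = 2, i = 1, i = 0.
Intersections between consecutive envelope lines give the roots: for adjacent envelope indices i < j the intersection is x = (a_i − a_j) / (j − i). Reading off the sorted break points: {-6, 7}.
Verification: at each break x_0, at least two indices attain the minimum of min_i(a_i + i · x_0).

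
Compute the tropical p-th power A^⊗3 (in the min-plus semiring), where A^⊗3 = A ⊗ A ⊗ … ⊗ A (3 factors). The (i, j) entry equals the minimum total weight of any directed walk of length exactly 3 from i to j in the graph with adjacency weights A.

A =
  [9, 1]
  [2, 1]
A^⊗3 =
  [4, 3]
  [4, 3]

Each entry (A^⊗3)_ij equals the minimum over all length-3 walks i = v_0 → v_1 → … → v_3 = j of Σ_t A[v_t][v_{t+1}]. For example, for (i, j) = (0, 1) we minimise over 4 possible intermediate vertex sequences; the minimum is 3, attained along the walk 0 → 1 → 1 → 1.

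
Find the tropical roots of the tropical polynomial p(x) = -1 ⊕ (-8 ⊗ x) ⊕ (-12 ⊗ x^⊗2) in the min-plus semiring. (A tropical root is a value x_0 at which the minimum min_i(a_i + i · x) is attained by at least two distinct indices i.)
Roots: {4, 7}

Each tropical root is a break point of the lower envelope of the lines y = a_i + i · x (there are 3 lines, with slopes 0, 1, ..., 2). Only the lines that attain the minimum somewhere contribute to roots; other lines are dominated. Here the surviving (envelope) indices are i = 2, i = 1, i = 0.
Intersections between consecutive envelope lines give the roots: for adjacent envelope indices i < j the intersection is x = (a_i − a_j) / (j − i). Reading off the sorted break points: {4, 7}.
Verification: at each break x_0, at least two indices attain the minimum of min_i(a_i + i · x_0).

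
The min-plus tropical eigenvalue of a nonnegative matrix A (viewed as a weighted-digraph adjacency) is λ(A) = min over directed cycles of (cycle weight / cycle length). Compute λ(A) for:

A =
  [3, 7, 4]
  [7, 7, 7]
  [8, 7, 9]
λ(A) = 3

Enumerate directed cycles and compute their means (weight / length). Sample:
  cycle 0 → 0: weight = 3, length = 1, mean = 3/1 ≈ 3.000
  cycle 1 → 1: weight = 7, length = 1, mean = 7/1 ≈ 7.000
  cycle 2 → 2: weight = 9, length = 1, mean = 9/1 ≈ 9.000
  cycle 0 → 1 → 0: weight = 14, length = 2, mean = 14/2 ≈ 7.000
  cycle 0 → 2 → 0: weight = 12, length = 2, mean = 12/2 ≈ 6.000
  cycle 1 → 0 → 1: weight = 14, length = 2, mean = 14/2 ≈ 7.000
Minimum mean = 3.000, attained e.g. along the cycle 0 → 0 with weight 3 and length 1. So λ(A) = 3/1 = 3.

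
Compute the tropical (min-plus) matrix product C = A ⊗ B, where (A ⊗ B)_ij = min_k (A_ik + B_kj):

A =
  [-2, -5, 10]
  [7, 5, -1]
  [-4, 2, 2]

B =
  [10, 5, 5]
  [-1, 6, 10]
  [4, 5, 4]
A ⊗ B =
  [-6, 1, 3]
  [3, 4, 3]
  [1, 1, 1]

Apply the min-plus product entry-by-entry:
  C[0][0] = min over k of (A[0][0] + B[0][0] = -2 + 10 = 8, A[0][1] + B[1][0] = -5 + -1 = -6, A[0][2] + B[2][0] = 10 + 4 = 14) = -6 (attained at k = 1)
  C[0][1] = min over k of (A[0][0] + B[0][1] = -2 + 5 = 3, A[0][1] + B[1][1] = -5 + 6 = 1, A[0][2] + B[2][1] = 10 + 5 = 15) = 1 (attained at k = 1)
  C[0][2] = min over k of (A[0][0] + B[0][2] = -2 + 5 = 3, A[0][1] + B[1][2] = -5 + 10 = 5, A[0][2] + B[2][2] = 10 + 4 = 14) = 3 (attained at k = 0)
  C[1][0] = min over k of (A[1][0] + B[0][0] = 7 + 10 = 17, A[1][1] + B[1][0] = 5 + -1 = 4, A[1][2] + B[2][0] = -1 + 4 = 3) = 3 (attained at k = 2)
  C[1][1] = min over k of (A[1][0] + B[0][1] = 7 + 5 = 12, A[1][1] + B[1][1] = 5 + 6 = 11, A[1][2] + B[2][1] = -1 + 5 = 4) = 4 (attained at k = 2)
  C[1][2] = min over k of (A[1][0] + B[0][2] = 7 + 5 = 12, A[1][1] + B[1][2] = 5 + 10 = 15, A[1][2] + B[2][2] = -1 + 4 = 3) = 3 (attained at k = 2)
  C[2][0] = min over k of (A[2][0] + B[0][0] = -4 + 10 = 6, A[2][1] + B[1][0] = 2 + -1 = 1, A[2][2] + B[2][0] = 2 + 4 = 6) = 1 (attained at k = 1)
  C[2][1] = min over k of (A[2][0] + B[0][1] = -4 + 5 = 1, A[2][1] + B[1][1] = 2 + 6 = 8, A[2][2] + B[2][1] = 2 + 5 = 7) = 1 (attained at k = 0)
  C[2][2] = min over k of (A[2][0] + B[0][2] = -4 + 5 = 1, A[2][1] + B[1][2] = 2 + 10 = 12, A[2][2] + B[2][2] = 2 + 4 = 6) = 1 (attained at k = 0)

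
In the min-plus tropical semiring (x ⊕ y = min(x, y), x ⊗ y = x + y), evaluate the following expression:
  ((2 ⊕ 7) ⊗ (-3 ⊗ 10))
((2 ⊕ 7) ⊗ (-3 ⊗ 10)) = 9

Expand innermost to outermost. Recall ⊕ takes the minimum of its arguments and ⊗ takes their sum. Working out the expression ((2 ⊕ 7) ⊗ (-3 ⊗ 10)) gives 9.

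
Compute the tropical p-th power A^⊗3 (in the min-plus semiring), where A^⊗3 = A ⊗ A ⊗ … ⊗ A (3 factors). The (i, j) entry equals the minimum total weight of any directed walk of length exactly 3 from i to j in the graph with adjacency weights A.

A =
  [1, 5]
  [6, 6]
A^⊗3 =
  [3, 7]
  [8, 12]

Each entry (A^⊗3)_ij equals the minimum over all length-3 walks i = v_0 → v_1 → … → v_3 = j of Σ_t A[v_t][v_{t+1}]. For example, for (i, j) = (0, 1) we minimise over 4 possible intermediate vertex sequences; the minimum is 7, attained along the walk 0 → 0 → 0 → 1.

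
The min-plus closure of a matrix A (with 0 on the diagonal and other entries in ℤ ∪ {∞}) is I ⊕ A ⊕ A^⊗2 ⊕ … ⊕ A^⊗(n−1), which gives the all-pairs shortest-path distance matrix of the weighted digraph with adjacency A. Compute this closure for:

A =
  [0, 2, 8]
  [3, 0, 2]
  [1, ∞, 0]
Closure =
  [0, 2, 4]
  [3, 0, 2]
  [1, 3, 0]

This is the Floyd-Warshall all-pairs shortest-path computation. For each intermediate vertex k = 0, 1, …, 2, update dist[i][j] ← min(dist[i][j], dist[i][k] + dist[k][j]). The final matrix gives, for each (i, j), the minimum total weight of any directed path from i to j (possibly empty when i = j).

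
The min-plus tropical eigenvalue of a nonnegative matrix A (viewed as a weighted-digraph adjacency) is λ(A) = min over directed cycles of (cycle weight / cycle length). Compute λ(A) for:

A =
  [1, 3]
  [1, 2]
λ(A) = 1

Enumerate directed cycles and compute their means (weight / length). Sample:
  cycle 0 → 0: weight = 1, length = 1, mean = 1/1 ≈ 1.000
  cycle 1 → 1: weight = 2, length = 1, mean = 2/1 ≈ 2.000
  cycle 0 → 1 → 0: weight = 4, length = 2, mean = 4/2 ≈ 2.000
  cycle 1 → 0 → 1: weight = 4, length = 2, mean = 4/2 ≈ 2.000
Minimum mean = 1.000, attained e.g. along the cycle 0 → 0 with weight 1 and length 1. So λ(A) = 1/1 = 1.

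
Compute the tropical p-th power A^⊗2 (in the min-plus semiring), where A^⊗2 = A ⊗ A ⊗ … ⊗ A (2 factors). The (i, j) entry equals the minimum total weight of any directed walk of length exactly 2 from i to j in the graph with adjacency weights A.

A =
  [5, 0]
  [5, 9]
A^⊗2 =
  [5, 5]
  [10, 5]

Each entry (A^⊗2)_ij equals the minimum over all length-2 walks i = v_0 → v_1 → … → v_2 = j of Σ_t A[v_t][v_{t+1}]. For example, for (i, j) = (0, 1) we minimise over 2 possible intermediate vertex sequences; the minimum is 5, attained along the walk 0 → 0 → 1.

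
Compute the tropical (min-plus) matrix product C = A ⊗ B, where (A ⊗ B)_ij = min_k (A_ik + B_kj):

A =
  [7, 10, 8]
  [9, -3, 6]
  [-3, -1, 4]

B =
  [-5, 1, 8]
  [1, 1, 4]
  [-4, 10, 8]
A ⊗ B =
  [2, 8, 14]
  [-2, -2, 1]
  [-8, -2, 3]

Apply the min-plus product entry-by-entry:
  C[0][0] = min over k of (A[0][0] + B[0][0] = 7 + -5 = 2, A[0][1] + B[1][0] = 10 + 1 = 11, A[0][2] + B[2][0] = 8 + -4 = 4) = 2 (attained at k = 0)
  C[0][1] = min over k of (A[0][0] + B[0][1] = 7 + 1 = 8, A[0][1] + B[1][1] = 10 + 1 = 11, A[0][2] + B[2][1] = 8 + 10 = 18) = 8 (attained at k = 0)
  C[0][2] = min over k of (A[0][0] + B[0][2] = 7 + 8 = 15, A[0][1] + B[1][2] = 10 + 4 = 14, A[0][2] + B[2][2] = 8 + 8 = 16) = 14 (attained at k = 1)
  C[1][0] = min over k of (A[1][0] + B[0][0] = 9 + -5 = 4, A[1][1] + B[1][0] = -3 + 1 = -2, A[1][2] + B[2][0] = 6 + -4 = 2) = -2 (attained at k = 1)
  C[1][1] = min over k of (A[1][0] + B[0][1] = 9 + 1 = 10, A[1][1] + B[1][1] = -3 + 1 = -2, A[1][2] + B[2][1] = 6 + 10 = 16) = -2 (attained at k = 1)
  C[1][2] = min over k of (A[1][0] + B[0][2] = 9 + 8 = 17, A[1][1] + B[1][2] = -3 + 4 = 1, A[1][2] + B[2][2] = 6 + 8 = 14) = 1 (attained at k = 1)
  C[2][0] = min over k of (A[2][0] + B[0][0] = -3 + -5 = -8, A[2][1] + B[1][0] = -1 + 1 = 0, A[2][2] + B[2][0] = 4 + -4 = 0) = -8 (attained at k = 0)
  C[2][1] = min over k of (A[2][0] + B[0][1] = -3 + 1 = -2, A[2][1] + B[1][1] = -1 + 1 = 0, A[2][2] + B[2][1] = 4 + 10 = 14) = -2 (attained at k = 0)
  C[2][2] = min over k of (A[2][0] + B[0][2] = -3 + 8 = 5, A[2][1] + B[1][2] = -1 + 4 = 3, A[2][2] + B[2][2] = 4 + 8 = 12) = 3 (attained at k = 1)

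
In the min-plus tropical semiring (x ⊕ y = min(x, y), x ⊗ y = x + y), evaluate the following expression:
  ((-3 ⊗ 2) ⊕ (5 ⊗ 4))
((-3 ⊗ 2) ⊕ (5 ⊗ 4)) = -1

Expand innermost to outermost. Recall ⊕ takes the minimum of its arguments and ⊗ takes their sum. Working out the expression ((-3 ⊗ 2) ⊕ (5 ⊗ 4)) gives -1.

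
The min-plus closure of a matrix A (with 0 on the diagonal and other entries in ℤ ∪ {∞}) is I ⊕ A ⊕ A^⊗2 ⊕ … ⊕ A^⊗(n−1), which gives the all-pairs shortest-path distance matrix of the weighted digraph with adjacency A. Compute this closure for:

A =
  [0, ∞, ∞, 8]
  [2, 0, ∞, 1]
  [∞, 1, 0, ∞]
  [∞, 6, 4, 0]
Closure =
  [0, 13, 12, 8]
  [2, 0, 5, 1]
  [3, 1, 0, 2]
  [7, 5, 4, 0]

This is the Floyd-Warshall all-pairs shortest-path computation. For each intermediate vertex k = 0, 1, …, 3, update dist[i][j] ← min(dist[i][j], dist[i][k] + dist[k][j]). The final matrix gives, for each (i, j), the minimum total weight of any directed path from i to j (possibly empty when i = j).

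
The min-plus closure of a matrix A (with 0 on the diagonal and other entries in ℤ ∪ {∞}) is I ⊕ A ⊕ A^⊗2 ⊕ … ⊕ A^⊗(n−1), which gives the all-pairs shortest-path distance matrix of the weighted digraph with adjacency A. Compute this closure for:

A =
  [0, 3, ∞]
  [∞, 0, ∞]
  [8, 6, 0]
Closure =
  [0, 3, ∞]
  [∞, 0, ∞]
  [8, 6, 0]

This is the Floyd-Warshall all-pairs shortest-path computation. For each intermediate vertex k = 0, 1, …, 2, update dist[i][j] ← min(dist[i][j], dist[i][k] + dist[k][j]). The final matrix gives, for each (i, j), the minimum total weight of any directed path from i to j (possibly empty when i = j).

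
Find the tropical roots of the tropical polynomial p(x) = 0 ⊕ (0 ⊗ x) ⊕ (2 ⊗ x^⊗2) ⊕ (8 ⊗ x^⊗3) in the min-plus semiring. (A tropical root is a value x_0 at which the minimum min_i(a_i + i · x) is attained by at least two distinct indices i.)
Roots: {-6, -2, 0}

Each tropical root is a break point of the lower envelope of the lines y = a_i + i · x (there are 4 lines, with slopes 0, 1, ..., 3). Only the lines that attain the minimum somewhere contribute to roots; other lines are dominated. Here the surviving (envelope) indices are i = 3, i = 2, i = 1, i = 0.
Intersections between consecutive envelope lines give the roots: for adjacent envelope indices i < j the intersection is x = (a_i − a_j) / (j − i). Reading off the sorted break points: {-6, -2, 0}.
Verification: at each break x_0, at least two indices attain the minimum of min_i(a_i + i · x_0).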